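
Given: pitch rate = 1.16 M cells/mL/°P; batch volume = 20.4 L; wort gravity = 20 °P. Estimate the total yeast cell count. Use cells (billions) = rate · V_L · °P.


cells = 1.16 · 20.4 · 20

473.2800 billion cells


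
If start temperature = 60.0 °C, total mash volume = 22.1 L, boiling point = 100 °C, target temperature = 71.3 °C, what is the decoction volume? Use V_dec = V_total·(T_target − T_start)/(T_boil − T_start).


V_dec = 22.1·(71.3 − 60.0)/(100 − 60.0)

6.2432 L


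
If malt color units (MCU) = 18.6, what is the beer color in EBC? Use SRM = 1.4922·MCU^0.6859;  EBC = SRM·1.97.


SRM = 1.4922·18.6^0.6859 = 11.0812
EBC = 11.0812·1.97

21.8299 EBC


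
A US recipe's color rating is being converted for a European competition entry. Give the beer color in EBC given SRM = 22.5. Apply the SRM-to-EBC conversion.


EBC = SRM · 1.97
EBC = 22.5 · 1.97

44.3250 EBC


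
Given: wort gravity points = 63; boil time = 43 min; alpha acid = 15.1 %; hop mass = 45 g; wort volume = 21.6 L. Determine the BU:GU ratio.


U = 1.65·0.000125^(GP/1000)·(1−e^(−0.04t))/4.15;  IBU = (α/100)·m·U·1000/V;  BU:GU = IBU/GP
U = 1.65·0.000125^(63/1000)·(1−e^(−0.04·43))/4.15 = 0.1853
IBU = (15.1/100)·45·0.1853·1000/21.6 = 58.2888
BU:GU = 58.2888/63

0.9252


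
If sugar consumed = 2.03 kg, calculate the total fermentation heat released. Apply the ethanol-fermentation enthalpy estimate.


Q = m_sugar · 590 kJ/kg
Q = 2.03 · 590

1197.7000 kJ


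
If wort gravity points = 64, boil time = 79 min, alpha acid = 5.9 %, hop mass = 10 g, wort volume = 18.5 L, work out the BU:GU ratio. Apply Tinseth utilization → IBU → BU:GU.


U = 1.65·0.000125^(GP/1000)·(1−e^(−0.04t))/4.15;  IBU = (α/100)·m·U·1000/V;  BU:GU = IBU/GP
U = 1.65·0.000125^(64/1000)·(1−e^(−0.04·79))/4.15 = 0.2142
IBU = (5.9/100)·10·0.2142·1000/18.5 = 6.8311
BU:GU = 6.8311/64

0.1067


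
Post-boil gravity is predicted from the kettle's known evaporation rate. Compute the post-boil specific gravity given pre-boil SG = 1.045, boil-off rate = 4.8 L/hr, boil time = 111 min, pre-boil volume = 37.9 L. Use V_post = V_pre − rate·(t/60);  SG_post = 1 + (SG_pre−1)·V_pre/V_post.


V_post = 37.9 − 4.8·(111/60) = 29.0200
SG_post = 1 + (1.045 − 1)·37.9/29.0200

1.0588


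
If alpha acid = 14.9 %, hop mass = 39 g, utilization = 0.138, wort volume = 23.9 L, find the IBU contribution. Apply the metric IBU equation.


IBU = (α/100)·mass·U·1000 / V
IBU = (14.9/100)·39·0.138·1000 / 23.9

33.5531 IBU


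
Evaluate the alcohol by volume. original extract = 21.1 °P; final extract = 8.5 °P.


SG = 259/(259 − P);  ABV = (OG − FG)·131.25
OG = 259/(259 − 21.1) = 1.0887
FG = 259/(259 − 8.5) = 1.0339
ABV = (1.0887 − 1.0339)·131.25

7.1873 % ABV


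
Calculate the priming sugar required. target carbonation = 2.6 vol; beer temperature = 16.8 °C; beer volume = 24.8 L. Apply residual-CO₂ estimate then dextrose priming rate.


residual = 14.695·(0.01821 + 0.09011·e^(−0.04·T));  sugar = (target − residual)·4.0·V
residual = 14.695·(0.01821 + 0.09011·e^(−0.04·16.8)) = 0.9438
sugar = (2.6 − 0.9438)·4.0·24.8

164.2921 g


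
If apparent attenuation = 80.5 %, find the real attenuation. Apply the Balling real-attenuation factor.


RA = AA · 0.8192
RA = 80.5 · 0.8192

65.9456 %


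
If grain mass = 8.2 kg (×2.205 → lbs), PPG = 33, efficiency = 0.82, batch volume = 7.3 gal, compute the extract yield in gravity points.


points = lbs × PPG × eff / vol
lbs = 8.2 × 2.205 = 18.0810
points = 18.0810 × 33 × 0.82 / 7.3

67.0235 points


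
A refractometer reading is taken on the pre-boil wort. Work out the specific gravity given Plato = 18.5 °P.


SG = 259/(259 − P)
SG = 259/(259 − 18.5)

1.0769


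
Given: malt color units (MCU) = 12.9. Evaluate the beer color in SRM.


SRM = 1.4922 · MCU^0.6859
SRM = 1.4922 · 12.9^0.6859

8.6215 SRM


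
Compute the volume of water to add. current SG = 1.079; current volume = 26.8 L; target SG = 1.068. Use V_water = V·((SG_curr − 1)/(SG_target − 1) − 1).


V_water = 26.8·((1.079 − 1)/(1.068 − 1) − 1)

4.3353 L


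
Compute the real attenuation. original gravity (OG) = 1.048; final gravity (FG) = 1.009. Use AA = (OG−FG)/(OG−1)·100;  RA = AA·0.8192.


AA = (1.048 − 1.009)/(1.048 − 1)·100 = 81.2500
RA = 81.2500·0.8192

66.5600 %


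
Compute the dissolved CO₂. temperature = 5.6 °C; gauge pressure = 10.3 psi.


vols = (P + 14.695)·(0.01821 + 0.09011·e^(−0.04·T))
vols = (10.3 + 14.695)·(0.01821 + 0.09011·e^(−0.04·5.6))

2.2555 volumes


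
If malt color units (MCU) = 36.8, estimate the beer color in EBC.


SRM = 1.4922·MCU^0.6859;  EBC = SRM·1.97
SRM = 1.4922·36.8^0.6859 = 17.6947
EBC = 17.6947·1.97

34.8585 EBC


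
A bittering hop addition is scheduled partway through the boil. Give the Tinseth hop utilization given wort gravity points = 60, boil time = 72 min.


U = 1.65·0.000125^(GP/1000) · (1 − e^(−0.04·t))/4.15
bigness = 1.65·0.000125^(60/1000) = 0.9623
boil_factor = (1 − e^(−0.04·72))/4.15 = 0.2274
U = 0.9623 · 0.2274

0.2189


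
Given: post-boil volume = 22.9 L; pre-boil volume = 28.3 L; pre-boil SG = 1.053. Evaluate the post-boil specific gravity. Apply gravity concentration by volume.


SG_post = 1 + (SG_pre − 1)·V_pre/V_post
pts_pre = (1.053 − 1)·1000 = 53.0000
pts_post = 53.0000·28.3/22.9 = 65.4978
SG_post = 1 + 65.4978/1000

1.0655


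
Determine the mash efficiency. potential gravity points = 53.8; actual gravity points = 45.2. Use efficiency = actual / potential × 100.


efficiency = 45.2 / 53.8 × 100

84.0149 %


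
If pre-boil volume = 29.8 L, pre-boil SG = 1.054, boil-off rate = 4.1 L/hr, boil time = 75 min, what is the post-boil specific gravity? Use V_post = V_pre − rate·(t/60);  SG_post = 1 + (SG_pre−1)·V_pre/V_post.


V_post = 29.8 − 4.1·(75/60) = 24.6750
SG_post = 1 + (1.054 − 1)·29.8/24.6750

1.0652


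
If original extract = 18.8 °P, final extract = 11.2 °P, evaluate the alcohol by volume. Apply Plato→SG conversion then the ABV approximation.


SG = 259/(259 − P);  ABV = (OG − FG)·131.25
OG = 259/(259 − 18.8) = 1.0783
FG = 259/(259 − 11.2) = 1.0452
ABV = (1.0783 − 1.0452)·131.25

4.3405 % ABV


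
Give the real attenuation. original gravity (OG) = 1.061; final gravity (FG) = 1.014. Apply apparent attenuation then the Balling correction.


AA = (OG−FG)/(OG−1)·100;  RA = AA·0.8192
AA = (1.061 − 1.014)/(1.061 − 1)·100 = 77.0492
RA = 77.0492·0.8192

63.1187 %


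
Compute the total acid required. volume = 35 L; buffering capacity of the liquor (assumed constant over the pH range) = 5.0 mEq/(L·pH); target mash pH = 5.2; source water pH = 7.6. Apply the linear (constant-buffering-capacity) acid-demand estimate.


acid = buffering capacity · (pH_source − pH_target) · V
acid = 5.0 · (7.6 − 5.2) · 35

420.0000 mEq


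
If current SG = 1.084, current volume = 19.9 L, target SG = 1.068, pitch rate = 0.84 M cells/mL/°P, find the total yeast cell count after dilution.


V_w = V·((SG_c−1)/(SG_t−1)−1);  °P = 259 − 259/SG_t;  cells = rate·(V+V_w)·°P
V_w = 19.9·((1.084−1)/(1.068−1)−1) = 4.6824
V_final = 19.9 + 4.6824 = 24.5824
°P = 259 − 259/1.068 = 16.4906
cells = 0.84·24.5824·16.4906

340.5181 billion cells


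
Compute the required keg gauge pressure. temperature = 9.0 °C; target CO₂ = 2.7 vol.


psi = vols/(0.01821 + 0.09011·e^(−0.04·T)) − 14.695
psi = 2.7/(0.01821 + 0.09011·e^(−0.04·9.0)) − 14.695

18.6064 psi


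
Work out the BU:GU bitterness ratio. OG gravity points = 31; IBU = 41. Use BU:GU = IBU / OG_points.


BU:GU = 41 / 31

1.3226


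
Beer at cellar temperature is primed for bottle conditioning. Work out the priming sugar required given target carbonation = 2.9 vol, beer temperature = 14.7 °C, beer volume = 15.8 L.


residual = 14.695·(0.01821 + 0.09011·e^(−0.04·T));  sugar = (target − residual)·4.0·V
residual = 14.695·(0.01821 + 0.09011·e^(−0.04·14.7)) = 1.0031
sugar = (2.9 − 1.0031)·4.0·15.8

119.8849 g


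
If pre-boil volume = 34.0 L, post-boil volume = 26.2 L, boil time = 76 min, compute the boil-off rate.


rate = (V_pre − V_post) / (t_min/60)
rate = (34.0 − 26.2) / (76/60)

6.1579 L/hr


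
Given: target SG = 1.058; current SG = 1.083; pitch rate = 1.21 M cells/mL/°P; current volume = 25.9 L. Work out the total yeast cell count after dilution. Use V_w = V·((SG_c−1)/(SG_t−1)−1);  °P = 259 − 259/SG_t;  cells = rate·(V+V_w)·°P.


V_w = 25.9·((1.083−1)/(1.058−1)−1) = 11.1638
V_final = 25.9 + 11.1638 = 37.0638
°P = 259 − 259/1.058 = 14.1985
cells = 1.21·37.0638·14.1985

636.7623 billion cells


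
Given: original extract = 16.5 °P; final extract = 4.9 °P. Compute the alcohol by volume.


SG = 259/(259 − P);  ABV = (OG − FG)·131.25
OG = 259/(259 − 16.5) = 1.0680
FG = 259/(259 − 4.9) = 1.0193
ABV = (1.0680 − 1.0193)·131.25

6.3994 % ABV


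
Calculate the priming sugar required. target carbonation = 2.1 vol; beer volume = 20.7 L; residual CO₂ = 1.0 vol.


sugar = (target − residual)·4.0·V
sugar = (2.1 − 1.0)·4.0·20.7

91.0800 g


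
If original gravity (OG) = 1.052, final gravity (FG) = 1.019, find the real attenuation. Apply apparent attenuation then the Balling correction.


AA = (OG−FG)/(OG−1)·100;  RA = AA·0.8192
AA = (1.052 − 1.019)/(1.052 − 1)·100 = 63.4615
RA = 63.4615·0.8192

51.9877 %


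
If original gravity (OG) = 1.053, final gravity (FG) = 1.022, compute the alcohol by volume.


ABV = (OG − FG) · 131.25
ABV = (1.053 − 1.022) · 131.25

4.0687 % ABV


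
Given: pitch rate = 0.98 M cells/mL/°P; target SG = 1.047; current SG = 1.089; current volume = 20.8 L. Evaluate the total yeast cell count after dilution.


V_w = V·((SG_c−1)/(SG_t−1)−1);  °P = 259 − 259/SG_t;  cells = rate·(V+V_w)·°P
V_w = 20.8·((1.089−1)/(1.047−1)−1) = 18.5872
V_final = 20.8 + 18.5872 = 39.3872
°P = 259 − 259/1.047 = 11.6266
cells = 0.98·39.3872·11.6266

448.7790 billion cells


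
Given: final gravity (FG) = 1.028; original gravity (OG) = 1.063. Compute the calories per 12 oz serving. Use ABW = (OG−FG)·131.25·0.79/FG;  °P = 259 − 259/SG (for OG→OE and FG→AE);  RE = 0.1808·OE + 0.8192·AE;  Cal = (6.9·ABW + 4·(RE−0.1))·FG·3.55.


ABW = (1.063 − 1.028)·131.25·0.79/1.028 = 3.5302
OE = 259 − 259/1.063 = 15.3500 °P
AE = 259 − 259/1.028 = 7.0545 °P
RE = 0.1808·15.3500 + 0.8192·7.0545 = 8.5543 °P
Cal = (6.9·3.5302 + 4·(8.5543−0.1))·1.028·3.55

212.3063 kcal


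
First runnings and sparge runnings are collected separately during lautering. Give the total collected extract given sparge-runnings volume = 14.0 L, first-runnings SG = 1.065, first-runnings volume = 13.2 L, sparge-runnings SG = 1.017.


total = Σ (SG_i − 1)·1000·V_i
first = (1.065 − 1)·1000·13.2 = 858.0000
sparge = (1.017 − 1)·1000·14.0 = 238.0000
total = 858.0000 + 238.0000

1096.0000 gravity·L


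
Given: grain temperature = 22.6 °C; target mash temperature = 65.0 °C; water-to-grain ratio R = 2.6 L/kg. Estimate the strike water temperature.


T_strike = (0.41/R)·(T_mash − T_grain) + T_mash
T_strike = (0.41/2.6)·(65.0 − 22.6) + 65.0

71.6862 °C


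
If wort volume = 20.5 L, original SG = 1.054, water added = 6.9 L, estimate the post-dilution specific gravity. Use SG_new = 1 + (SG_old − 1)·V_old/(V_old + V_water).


pts = (1.054 − 1)·1000·20.5/(20.5 + 6.9) = 40.4015
SG_new = 1 + 40.4015/1000

1.0404


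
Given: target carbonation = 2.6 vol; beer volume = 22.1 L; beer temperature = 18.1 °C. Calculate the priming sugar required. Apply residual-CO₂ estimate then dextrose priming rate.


residual = 14.695·(0.01821 + 0.09011·e^(−0.04·T));  sugar = (target − residual)·4.0·V
residual = 14.695·(0.01821 + 0.09011·e^(−0.04·18.1)) = 0.9096
sugar = (2.6 − 0.9096)·4.0·22.1

149.4345 g


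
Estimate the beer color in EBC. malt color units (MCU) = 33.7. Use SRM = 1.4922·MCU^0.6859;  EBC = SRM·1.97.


SRM = 1.4922·33.7^0.6859 = 16.6582
EBC = 16.6582·1.97

32.8167 EBC


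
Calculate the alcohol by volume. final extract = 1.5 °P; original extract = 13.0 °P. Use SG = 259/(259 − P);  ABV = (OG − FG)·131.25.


OG = 259/(259 − 13.0) = 1.0528
FG = 259/(259 − 1.5) = 1.0058
ABV = (1.0528 − 1.0058)·131.25

6.1714 % ABV


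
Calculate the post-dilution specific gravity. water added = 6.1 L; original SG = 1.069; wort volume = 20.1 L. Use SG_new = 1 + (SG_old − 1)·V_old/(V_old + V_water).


pts = (1.069 − 1)·1000·20.1/(20.1 + 6.1) = 52.9351
SG_new = 1 + 52.9351/1000

1.0529


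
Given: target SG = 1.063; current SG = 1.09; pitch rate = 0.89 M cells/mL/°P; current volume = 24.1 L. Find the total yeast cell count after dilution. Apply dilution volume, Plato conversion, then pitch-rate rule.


V_w = V·((SG_c−1)/(SG_t−1)−1);  °P = 259 − 259/SG_t;  cells = rate·(V+V_w)·°P
V_w = 24.1·((1.09−1)/(1.063−1)−1) = 10.3286
V_final = 24.1 + 10.3286 = 34.4286
°P = 259 − 259/1.063 = 15.3500
cells = 0.89·34.4286·15.3500

470.3445 billion cells


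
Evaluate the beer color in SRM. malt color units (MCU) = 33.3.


SRM = 1.4922 · MCU^0.6859
SRM = 1.4922 · 33.3^0.6859

16.5223 SRM


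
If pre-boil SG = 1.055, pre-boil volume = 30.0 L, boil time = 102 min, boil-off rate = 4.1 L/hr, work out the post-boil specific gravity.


V_post = V_pre − rate·(t/60);  SG_post = 1 + (SG_pre−1)·V_pre/V_post
V_post = 30.0 − 4.1·(102/60) = 23.0300
SG_post = 1 + (1.055 − 1)·30.0/23.0300

1.0716


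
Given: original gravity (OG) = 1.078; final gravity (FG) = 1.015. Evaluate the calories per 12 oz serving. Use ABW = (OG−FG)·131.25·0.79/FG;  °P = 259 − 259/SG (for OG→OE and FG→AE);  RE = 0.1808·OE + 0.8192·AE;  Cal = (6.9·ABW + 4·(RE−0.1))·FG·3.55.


ABW = (1.078 − 1.015)·131.25·0.79/1.015 = 6.4358
OE = 259 − 259/1.078 = 18.7403 °P
AE = 259 − 259/1.015 = 3.8276 °P
RE = 0.1808·18.7403 + 0.8192·3.8276 = 6.5238 °P
Cal = (6.9·6.4358 + 4·(6.5238−0.1))·1.015·3.55

252.5952 kcal


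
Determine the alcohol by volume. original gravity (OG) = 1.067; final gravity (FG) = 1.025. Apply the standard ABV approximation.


ABV = (OG − FG) · 131.25
ABV = (1.067 − 1.025) · 131.25

5.5125 % ABV


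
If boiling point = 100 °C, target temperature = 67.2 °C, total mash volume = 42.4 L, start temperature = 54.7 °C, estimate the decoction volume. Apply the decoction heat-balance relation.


V_dec = V_total·(T_target − T_start)/(T_boil − T_start)
V_dec = 42.4·(67.2 − 54.7)/(100 − 54.7)

11.6998 L


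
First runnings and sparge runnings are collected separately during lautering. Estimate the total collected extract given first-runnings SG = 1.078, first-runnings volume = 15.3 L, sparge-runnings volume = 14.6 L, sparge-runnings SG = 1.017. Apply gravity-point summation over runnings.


total = Σ (SG_i − 1)·1000·V_i
first = (1.078 − 1)·1000·15.3 = 1193.4000
sparge = (1.017 − 1)·1000·14.6 = 248.2000
total = 1193.4000 + 248.2000

1441.6000 gravity·L


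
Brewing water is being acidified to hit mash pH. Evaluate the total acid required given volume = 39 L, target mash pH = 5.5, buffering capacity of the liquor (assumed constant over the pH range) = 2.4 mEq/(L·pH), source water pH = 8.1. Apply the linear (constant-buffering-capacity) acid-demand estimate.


acid = buffering capacity · (pH_source − pH_target) · V
acid = 2.4 · (8.1 − 5.5) · 39

243.3600 mEq


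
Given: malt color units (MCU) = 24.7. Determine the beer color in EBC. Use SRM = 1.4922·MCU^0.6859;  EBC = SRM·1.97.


SRM = 1.4922·24.7^0.6859 = 13.4610
EBC = 13.4610·1.97

26.5182 EBC


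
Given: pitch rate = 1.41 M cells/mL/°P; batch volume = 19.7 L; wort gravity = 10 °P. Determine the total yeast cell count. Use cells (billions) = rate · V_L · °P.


cells = 1.41 · 19.7 · 10

277.7700 billion cells


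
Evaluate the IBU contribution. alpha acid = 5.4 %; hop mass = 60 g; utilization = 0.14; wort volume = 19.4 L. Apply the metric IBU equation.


IBU = (α/100)·mass·U·1000 / V
IBU = (5.4/100)·60·0.14·1000 / 19.4

23.3814 IBU


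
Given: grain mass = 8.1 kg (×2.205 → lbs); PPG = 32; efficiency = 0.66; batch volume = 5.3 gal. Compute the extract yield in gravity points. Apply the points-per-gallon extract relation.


points = lbs × PPG × eff / vol
lbs = 8.1 × 2.205 = 17.8605
points = 17.8605 × 32 × 0.66 / 5.3

71.1724 points


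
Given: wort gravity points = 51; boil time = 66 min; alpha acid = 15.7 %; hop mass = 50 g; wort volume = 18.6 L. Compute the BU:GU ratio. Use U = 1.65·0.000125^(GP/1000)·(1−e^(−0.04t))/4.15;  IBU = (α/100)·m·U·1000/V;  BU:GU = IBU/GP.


U = 1.65·0.000125^(51/1000)·(1−e^(−0.04·66))/4.15 = 0.2335
IBU = (15.7/100)·50·0.2335·1000/18.6 = 98.5330
BU:GU = 98.5330/51

1.9320


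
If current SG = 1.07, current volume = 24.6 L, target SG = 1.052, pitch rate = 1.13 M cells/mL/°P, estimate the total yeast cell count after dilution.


V_w = V·((SG_c−1)/(SG_t−1)−1);  °P = 259 − 259/SG_t;  cells = rate·(V+V_w)·°P
V_w = 24.6·((1.07−1)/(1.052−1)−1) = 8.5154
V_final = 24.6 + 8.5154 = 33.1154
°P = 259 − 259/1.052 = 12.8023
cells = 1.13·33.1154·12.8023

479.0663 billion cells


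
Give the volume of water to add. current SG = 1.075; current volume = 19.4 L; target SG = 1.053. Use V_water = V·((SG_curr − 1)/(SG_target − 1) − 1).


V_water = 19.4·((1.075 − 1)/(1.053 − 1) − 1)

8.0528 L


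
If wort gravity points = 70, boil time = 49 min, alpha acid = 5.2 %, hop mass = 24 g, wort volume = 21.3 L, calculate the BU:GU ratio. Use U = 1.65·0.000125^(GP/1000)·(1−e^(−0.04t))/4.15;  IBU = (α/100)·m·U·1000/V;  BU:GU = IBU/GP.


U = 1.65·0.000125^(70/1000)·(1−e^(−0.04·49))/4.15 = 0.1821
IBU = (5.2/100)·24·0.1821·1000/21.3 = 10.6689
BU:GU = 10.6689/70

0.1524


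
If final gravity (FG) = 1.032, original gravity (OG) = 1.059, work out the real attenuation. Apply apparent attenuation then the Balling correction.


AA = (OG−FG)/(OG−1)·100;  RA = AA·0.8192
AA = (1.059 − 1.032)/(1.059 − 1)·100 = 45.7627
RA = 45.7627·0.8192

37.4888 %


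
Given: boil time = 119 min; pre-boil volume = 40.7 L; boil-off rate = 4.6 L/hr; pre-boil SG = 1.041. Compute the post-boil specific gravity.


V_post = V_pre − rate·(t/60);  SG_post = 1 + (SG_pre−1)·V_pre/V_post
V_post = 40.7 − 4.6·(119/60) = 31.5767
SG_post = 1 + (1.041 − 1)·40.7/31.5767

1.0528


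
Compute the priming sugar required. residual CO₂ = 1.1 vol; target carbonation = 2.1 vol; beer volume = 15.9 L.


sugar = (target − residual)·4.0·V
sugar = (2.1 − 1.1)·4.0·15.9

63.6000 g


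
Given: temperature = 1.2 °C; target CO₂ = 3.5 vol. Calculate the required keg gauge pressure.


psi = vols/(0.01821 + 0.09011·e^(−0.04·T)) − 14.695
psi = 3.5/(0.01821 + 0.09011·e^(−0.04·1.2)) − 14.695

18.9275 psi


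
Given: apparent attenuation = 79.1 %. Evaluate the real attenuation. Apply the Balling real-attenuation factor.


RA = AA · 0.8192
RA = 79.1 · 0.8192

64.7987 %


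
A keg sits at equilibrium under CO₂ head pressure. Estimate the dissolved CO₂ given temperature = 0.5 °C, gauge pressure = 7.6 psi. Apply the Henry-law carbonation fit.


vols = (P + 14.695)·(0.01821 + 0.09011·e^(−0.04·T))
vols = (7.6 + 14.695)·(0.01821 + 0.09011·e^(−0.04·0.5))

2.3752 volumes


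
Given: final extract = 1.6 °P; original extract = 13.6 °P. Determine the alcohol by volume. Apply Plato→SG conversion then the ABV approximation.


SG = 259/(259 − P);  ABV = (OG − FG)·131.25
OG = 259/(259 − 13.6) = 1.0554
FG = 259/(259 − 1.6) = 1.0062
ABV = (1.0554 − 1.0062)·131.25

6.4580 % ABV


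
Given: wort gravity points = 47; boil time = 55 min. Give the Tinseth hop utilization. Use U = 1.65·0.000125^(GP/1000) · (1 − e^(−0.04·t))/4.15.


bigness = 1.65·0.000125^(47/1000) = 1.0815
boil_factor = (1 − e^(−0.04·55))/4.15 = 0.2143
U = 1.0815 · 0.2143

0.2317


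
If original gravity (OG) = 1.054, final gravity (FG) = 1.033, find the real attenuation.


AA = (OG−FG)/(OG−1)·100;  RA = AA·0.8192
AA = (1.054 − 1.033)/(1.054 − 1)·100 = 38.8889
RA = 38.8889·0.8192

31.8578 %


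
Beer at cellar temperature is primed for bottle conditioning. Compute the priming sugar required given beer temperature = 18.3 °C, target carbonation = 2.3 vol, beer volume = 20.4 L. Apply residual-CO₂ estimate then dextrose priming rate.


residual = 14.695·(0.01821 + 0.09011·e^(−0.04·T));  sugar = (target − residual)·4.0·V
residual = 14.695·(0.01821 + 0.09011·e^(−0.04·18.3)) = 0.9044
sugar = (2.3 − 0.9044)·4.0·20.4

113.8770 g


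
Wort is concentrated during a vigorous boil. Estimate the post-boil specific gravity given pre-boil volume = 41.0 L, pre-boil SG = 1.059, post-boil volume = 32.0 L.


SG_post = 1 + (SG_pre − 1)·V_pre/V_post
pts_pre = (1.059 − 1)·1000 = 59.0000
pts_post = 59.0000·41.0/32.0 = 75.5937
SG_post = 1 + 75.5937/1000

1.0756


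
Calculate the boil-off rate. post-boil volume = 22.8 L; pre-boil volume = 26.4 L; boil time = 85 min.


rate = (V_pre − V_post) / (t_min/60)
rate = (26.4 − 22.8) / (85/60)

2.5412 L/hr


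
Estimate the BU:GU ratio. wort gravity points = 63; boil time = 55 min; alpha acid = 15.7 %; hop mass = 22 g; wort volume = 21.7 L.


U = 1.65·0.000125^(GP/1000)·(1−e^(−0.04t))/4.15;  IBU = (α/100)·m·U·1000/V;  BU:GU = IBU/GP
U = 1.65·0.000125^(63/1000)·(1−e^(−0.04·55))/4.15 = 0.2007
IBU = (15.7/100)·22·0.2007·1000/21.7 = 31.9449
BU:GU = 31.9449/63

0.5071


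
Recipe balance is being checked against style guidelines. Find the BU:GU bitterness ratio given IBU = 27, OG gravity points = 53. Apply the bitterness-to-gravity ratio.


BU:GU = IBU / OG_points
BU:GU = 27 / 53

0.5094


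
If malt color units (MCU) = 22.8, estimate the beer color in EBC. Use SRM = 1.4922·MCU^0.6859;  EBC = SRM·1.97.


SRM = 1.4922·22.8^0.6859 = 12.7419
EBC = 12.7419·1.97

25.1016 EBC


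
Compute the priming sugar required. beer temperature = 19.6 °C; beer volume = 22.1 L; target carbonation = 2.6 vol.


residual = 14.695·(0.01821 + 0.09011·e^(−0.04·T));  sugar = (target − residual)·4.0·V
residual = 14.695·(0.01821 + 0.09011·e^(−0.04·19.6)) = 0.8722
sugar = (2.6 − 0.8722)·4.0·22.1

152.7394 g


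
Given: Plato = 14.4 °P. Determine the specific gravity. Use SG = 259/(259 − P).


SG = 259/(259 − 14.4)

1.0589


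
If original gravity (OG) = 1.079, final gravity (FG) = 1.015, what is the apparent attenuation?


AA = (OG − FG)/(OG − 1) · 100
AA = (1.079 − 1.015)/(1.079 − 1) · 100

81.0127 %


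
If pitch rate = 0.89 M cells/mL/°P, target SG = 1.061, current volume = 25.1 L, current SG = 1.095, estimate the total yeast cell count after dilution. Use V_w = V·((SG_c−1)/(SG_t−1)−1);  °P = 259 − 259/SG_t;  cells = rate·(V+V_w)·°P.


V_w = 25.1·((1.095−1)/(1.061−1)−1) = 13.9902
V_final = 25.1 + 13.9902 = 39.0902
°P = 259 − 259/1.061 = 14.8907
cells = 0.89·39.0902·14.8907

518.0500 billion cells


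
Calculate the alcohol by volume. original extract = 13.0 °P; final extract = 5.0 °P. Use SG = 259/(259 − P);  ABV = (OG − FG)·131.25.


OG = 259/(259 − 13.0) = 1.0528
FG = 259/(259 − 5.0) = 1.0197
ABV = (1.0528 − 1.0197)·131.25

4.3523 % ABV


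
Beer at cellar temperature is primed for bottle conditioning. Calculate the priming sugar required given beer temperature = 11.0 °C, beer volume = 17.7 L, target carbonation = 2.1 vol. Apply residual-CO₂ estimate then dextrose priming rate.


residual = 14.695·(0.01821 + 0.09011·e^(−0.04·T));  sugar = (target − residual)·4.0·V
residual = 14.695·(0.01821 + 0.09011·e^(−0.04·11.0)) = 1.1204
sugar = (2.1 − 1.1204)·4.0·17.7

69.3552 g


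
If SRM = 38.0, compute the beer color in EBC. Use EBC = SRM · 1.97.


EBC = 38.0 · 1.97

74.8600 EBC


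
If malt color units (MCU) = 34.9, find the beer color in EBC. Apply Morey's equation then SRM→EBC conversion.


SRM = 1.4922·MCU^0.6859;  EBC = SRM·1.97
SRM = 1.4922·34.9^0.6859 = 17.0628
EBC = 17.0628·1.97

33.6138 EBC


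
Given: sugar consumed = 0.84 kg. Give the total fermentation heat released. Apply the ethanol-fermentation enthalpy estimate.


Q = m_sugar · 590 kJ/kg
Q = 0.84 · 590

495.6000 kJ


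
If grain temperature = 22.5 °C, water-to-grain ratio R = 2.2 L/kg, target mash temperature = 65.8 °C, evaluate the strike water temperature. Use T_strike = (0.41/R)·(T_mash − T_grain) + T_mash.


T_strike = (0.41/2.2)·(65.8 − 22.5) + 65.8

73.8695 °C


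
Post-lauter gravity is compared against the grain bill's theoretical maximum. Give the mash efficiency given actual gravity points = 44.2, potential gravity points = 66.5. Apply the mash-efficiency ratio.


efficiency = actual / potential × 100
efficiency = 44.2 / 66.5 × 100

66.4662 %


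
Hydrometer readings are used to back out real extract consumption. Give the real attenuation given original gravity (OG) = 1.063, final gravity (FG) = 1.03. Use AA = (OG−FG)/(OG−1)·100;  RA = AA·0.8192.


AA = (1.063 − 1.03)/(1.063 − 1)·100 = 52.3810
RA = 52.3810·0.8192

42.9105 %


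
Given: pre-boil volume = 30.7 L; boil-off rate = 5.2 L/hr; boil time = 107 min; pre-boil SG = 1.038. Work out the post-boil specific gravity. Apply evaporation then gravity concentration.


V_post = V_pre − rate·(t/60);  SG_post = 1 + (SG_pre−1)·V_pre/V_post
V_post = 30.7 − 5.2·(107/60) = 21.4267
SG_post = 1 + (1.038 − 1)·30.7/21.4267

1.0544


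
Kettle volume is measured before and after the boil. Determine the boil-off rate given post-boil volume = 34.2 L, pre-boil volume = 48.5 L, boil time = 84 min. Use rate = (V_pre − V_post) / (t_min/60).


rate = (48.5 − 34.2) / (84/60)

10.2143 L/hr


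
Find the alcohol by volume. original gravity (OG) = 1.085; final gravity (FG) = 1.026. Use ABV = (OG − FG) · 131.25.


ABV = (1.085 − 1.026) · 131.25

7.7437 % ABV


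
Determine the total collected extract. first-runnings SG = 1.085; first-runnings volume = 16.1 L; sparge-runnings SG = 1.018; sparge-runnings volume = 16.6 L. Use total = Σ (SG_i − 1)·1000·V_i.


first = (1.085 − 1)·1000·16.1 = 1368.5000
sparge = (1.018 − 1)·1000·16.6 = 298.8000
total = 1368.5000 + 298.8000

1667.3000 gravity·L


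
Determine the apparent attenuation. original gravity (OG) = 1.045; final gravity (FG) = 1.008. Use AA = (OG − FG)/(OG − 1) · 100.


AA = (1.045 − 1.008)/(1.045 − 1) · 100

82.2222 %


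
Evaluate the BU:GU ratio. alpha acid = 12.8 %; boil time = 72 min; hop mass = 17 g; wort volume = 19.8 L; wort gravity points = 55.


U = 1.65·0.000125^(GP/1000)·(1−e^(−0.04t))/4.15;  IBU = (α/100)·m·U·1000/V;  BU:GU = IBU/GP
U = 1.65·0.000125^(55/1000)·(1−e^(−0.04·72))/4.15 = 0.2289
IBU = (12.8/100)·17·0.2289·1000/19.8 = 25.1576
BU:GU = 25.1576/55

0.4574


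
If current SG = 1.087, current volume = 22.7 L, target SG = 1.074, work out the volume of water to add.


V_water = V·((SG_curr − 1)/(SG_target − 1) − 1)
V_water = 22.7·((1.087 − 1)/(1.074 − 1) − 1)

3.9878 L


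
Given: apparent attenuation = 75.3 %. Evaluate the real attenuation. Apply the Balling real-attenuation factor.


RA = AA · 0.8192
RA = 75.3 · 0.8192

61.6858 %


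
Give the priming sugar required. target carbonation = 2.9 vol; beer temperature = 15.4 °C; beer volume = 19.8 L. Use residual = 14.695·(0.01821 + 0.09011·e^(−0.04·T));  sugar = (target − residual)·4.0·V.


residual = 14.695·(0.01821 + 0.09011·e^(−0.04·15.4)) = 0.9828
sugar = (2.9 − 0.9828)·4.0·19.8

151.8439 g


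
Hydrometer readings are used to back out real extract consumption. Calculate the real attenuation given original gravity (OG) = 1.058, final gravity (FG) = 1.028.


AA = (OG−FG)/(OG−1)·100;  RA = AA·0.8192
AA = (1.058 − 1.028)/(1.058 − 1)·100 = 51.7241
RA = 51.7241·0.8192

42.3724 %


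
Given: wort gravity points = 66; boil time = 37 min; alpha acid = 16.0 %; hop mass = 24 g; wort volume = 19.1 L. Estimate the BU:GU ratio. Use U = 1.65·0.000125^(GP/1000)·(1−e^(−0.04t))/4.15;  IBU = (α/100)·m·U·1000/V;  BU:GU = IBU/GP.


U = 1.65·0.000125^(66/1000)·(1−e^(−0.04·37))/4.15 = 0.1697
IBU = (16.0/100)·24·0.1697·1000/19.1 = 34.1154
BU:GU = 34.1154/66

0.5169


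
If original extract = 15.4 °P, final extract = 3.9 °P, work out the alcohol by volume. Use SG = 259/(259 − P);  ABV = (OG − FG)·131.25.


OG = 259/(259 − 15.4) = 1.0632
FG = 259/(259 − 3.9) = 1.0153
ABV = (1.0632 − 1.0153)·131.25

6.2908 % ABV


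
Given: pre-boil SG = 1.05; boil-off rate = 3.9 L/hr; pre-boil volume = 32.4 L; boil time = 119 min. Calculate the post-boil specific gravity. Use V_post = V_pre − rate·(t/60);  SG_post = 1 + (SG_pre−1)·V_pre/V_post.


V_post = 32.4 − 3.9·(119/60) = 24.6650
SG_post = 1 + (1.05 − 1)·32.4/24.6650

1.0657


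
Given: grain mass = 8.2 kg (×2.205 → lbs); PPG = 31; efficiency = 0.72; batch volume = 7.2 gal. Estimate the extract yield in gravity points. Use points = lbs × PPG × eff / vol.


lbs = 8.2 × 2.205 = 18.0810
points = 18.0810 × 31 × 0.72 / 7.2

56.0511 points


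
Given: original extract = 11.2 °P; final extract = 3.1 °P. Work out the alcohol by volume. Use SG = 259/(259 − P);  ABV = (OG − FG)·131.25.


OG = 259/(259 − 11.2) = 1.0452
FG = 259/(259 − 3.1) = 1.0121
ABV = (1.0452 − 1.0121)·131.25

4.3422 % ABV


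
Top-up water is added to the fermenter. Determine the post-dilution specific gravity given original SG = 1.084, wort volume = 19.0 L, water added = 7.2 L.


SG_new = 1 + (SG_old − 1)·V_old/(V_old + V_water)
pts = (1.084 − 1)·1000·19.0/(19.0 + 7.2) = 60.9160
SG_new = 1 + 60.9160/1000

1.0609


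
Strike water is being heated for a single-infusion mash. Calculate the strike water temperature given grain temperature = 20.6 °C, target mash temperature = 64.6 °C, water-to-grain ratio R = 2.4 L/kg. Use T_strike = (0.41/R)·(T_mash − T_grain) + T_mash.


T_strike = (0.41/2.4)·(64.6 − 20.6) + 64.6

72.1167 °C


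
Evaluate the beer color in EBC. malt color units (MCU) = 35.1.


SRM = 1.4922·MCU^0.6859;  EBC = SRM·1.97
SRM = 1.4922·35.1^0.6859 = 17.1298
EBC = 17.1298·1.97

33.7458 EBC


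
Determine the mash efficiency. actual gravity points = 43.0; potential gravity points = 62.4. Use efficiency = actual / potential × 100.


efficiency = 43.0 / 62.4 × 100

68.9103 %


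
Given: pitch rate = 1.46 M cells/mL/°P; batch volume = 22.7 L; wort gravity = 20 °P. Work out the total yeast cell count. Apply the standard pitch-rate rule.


cells (billions) = rate · V_L · °P
cells = 1.46 · 22.7 · 20

662.8400 billion cells


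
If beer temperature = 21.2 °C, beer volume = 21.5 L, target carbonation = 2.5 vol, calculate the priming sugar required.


residual = 14.695·(0.01821 + 0.09011·e^(−0.04·T));  sugar = (target − residual)·4.0·V
residual = 14.695·(0.01821 + 0.09011·e^(−0.04·21.2)) = 0.8347
sugar = (2.5 − 0.8347)·4.0·21.5

143.2160 g


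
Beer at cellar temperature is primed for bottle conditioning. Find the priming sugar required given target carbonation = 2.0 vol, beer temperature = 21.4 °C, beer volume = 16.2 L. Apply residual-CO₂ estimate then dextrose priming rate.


residual = 14.695·(0.01821 + 0.09011·e^(−0.04·T));  sugar = (target − residual)·4.0·V
residual = 14.695·(0.01821 + 0.09011·e^(−0.04·21.4)) = 0.8302
sugar = (2.0 − 0.8302)·4.0·16.2

75.8044 g


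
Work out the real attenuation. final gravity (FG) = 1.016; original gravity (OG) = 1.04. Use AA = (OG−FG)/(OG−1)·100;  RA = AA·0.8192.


AA = (1.04 − 1.016)/(1.04 − 1)·100 = 60.0000
RA = 60.0000·0.8192

49.1520 %


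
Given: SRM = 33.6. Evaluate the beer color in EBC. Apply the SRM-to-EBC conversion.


EBC = SRM · 1.97
EBC = 33.6 · 1.97

66.1920 EBC


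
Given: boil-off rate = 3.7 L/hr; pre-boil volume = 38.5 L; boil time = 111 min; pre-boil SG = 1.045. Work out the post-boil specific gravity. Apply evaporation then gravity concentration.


V_post = V_pre − rate·(t/60);  SG_post = 1 + (SG_pre−1)·V_pre/V_post
V_post = 38.5 − 3.7·(111/60) = 31.6550
SG_post = 1 + (1.045 − 1)·38.5/31.6550

1.0547


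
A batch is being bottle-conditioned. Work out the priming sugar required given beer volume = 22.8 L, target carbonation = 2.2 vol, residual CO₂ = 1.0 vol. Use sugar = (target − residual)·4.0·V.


sugar = (2.2 − 1.0)·4.0·22.8

109.4400 g


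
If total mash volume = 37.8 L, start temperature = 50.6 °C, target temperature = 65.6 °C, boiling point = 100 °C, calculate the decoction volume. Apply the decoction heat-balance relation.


V_dec = V_total·(T_target − T_start)/(T_boil − T_start)
V_dec = 37.8·(65.6 − 50.6)/(100 − 50.6)

11.4777 L


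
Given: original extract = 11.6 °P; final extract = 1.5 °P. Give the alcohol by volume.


SG = 259/(259 − P);  ABV = (OG − FG)·131.25
OG = 259/(259 − 11.6) = 1.0469
FG = 259/(259 − 1.5) = 1.0058
ABV = (1.0469 − 1.0058)·131.25

5.3894 % ABV


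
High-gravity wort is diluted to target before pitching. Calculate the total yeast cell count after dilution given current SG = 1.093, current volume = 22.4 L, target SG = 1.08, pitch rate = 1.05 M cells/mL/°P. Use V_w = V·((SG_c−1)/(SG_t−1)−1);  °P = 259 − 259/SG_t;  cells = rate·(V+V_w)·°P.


V_w = 22.4·((1.093−1)/(1.08−1)−1) = 3.6400
V_final = 22.4 + 3.6400 = 26.0400
°P = 259 − 259/1.08 = 19.1852
cells = 1.05·26.0400·19.1852

524.5613 billion cells


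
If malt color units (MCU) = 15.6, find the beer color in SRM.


SRM = 1.4922 · MCU^0.6859
SRM = 1.4922 · 15.6^0.6859

9.8218 SRM


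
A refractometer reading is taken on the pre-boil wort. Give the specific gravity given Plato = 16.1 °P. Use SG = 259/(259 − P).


SG = 259/(259 − 16.1)

1.0663


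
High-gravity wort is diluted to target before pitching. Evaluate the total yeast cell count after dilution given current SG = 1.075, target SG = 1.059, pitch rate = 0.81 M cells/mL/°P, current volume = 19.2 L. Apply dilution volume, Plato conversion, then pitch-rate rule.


V_w = V·((SG_c−1)/(SG_t−1)−1);  °P = 259 − 259/SG_t;  cells = rate·(V+V_w)·°P
V_w = 19.2·((1.075−1)/(1.059−1)−1) = 5.2068
V_final = 19.2 + 5.2068 = 24.4068
°P = 259 − 259/1.059 = 14.4297
cells = 0.81·24.4068·14.4297

285.2669 billion cells


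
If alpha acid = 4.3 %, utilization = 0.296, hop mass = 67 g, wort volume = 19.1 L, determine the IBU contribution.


IBU = (α/100)·mass·U·1000 / V
IBU = (4.3/100)·67·0.296·1000 / 19.1

44.6480 IBU


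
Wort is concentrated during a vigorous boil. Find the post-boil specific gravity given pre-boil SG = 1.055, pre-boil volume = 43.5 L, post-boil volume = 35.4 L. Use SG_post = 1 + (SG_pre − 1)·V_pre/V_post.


pts_pre = (1.055 − 1)·1000 = 55.0000
pts_post = 55.0000·43.5/35.4 = 67.5847
SG_post = 1 + 67.5847/1000

1.0676


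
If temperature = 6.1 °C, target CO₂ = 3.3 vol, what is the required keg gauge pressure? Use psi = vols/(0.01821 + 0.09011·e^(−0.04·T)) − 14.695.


psi = 3.3/(0.01821 + 0.09011·e^(−0.04·6.1)) − 14.695

22.4629 psi


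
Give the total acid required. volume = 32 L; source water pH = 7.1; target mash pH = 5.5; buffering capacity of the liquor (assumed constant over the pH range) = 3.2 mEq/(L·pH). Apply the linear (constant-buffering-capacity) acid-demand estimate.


acid = buffering capacity · (pH_source − pH_target) · V
acid = 3.2 · (7.1 − 5.5) · 32

163.8400 mEq


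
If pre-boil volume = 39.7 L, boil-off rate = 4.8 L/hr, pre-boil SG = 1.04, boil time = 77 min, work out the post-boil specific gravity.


V_post = V_pre − rate·(t/60);  SG_post = 1 + (SG_pre−1)·V_pre/V_post
V_post = 39.7 − 4.8·(77/60) = 33.5400
SG_post = 1 + (1.04 − 1)·39.7/33.5400

1.0473


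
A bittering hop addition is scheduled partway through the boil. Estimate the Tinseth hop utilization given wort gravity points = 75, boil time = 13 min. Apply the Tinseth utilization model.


U = 1.65·0.000125^(GP/1000) · (1 − e^(−0.04·t))/4.15
bigness = 1.65·0.000125^(75/1000) = 0.8409
boil_factor = (1 − e^(−0.04·13))/4.15 = 0.0977
U = 0.8409 · 0.0977

0.0822


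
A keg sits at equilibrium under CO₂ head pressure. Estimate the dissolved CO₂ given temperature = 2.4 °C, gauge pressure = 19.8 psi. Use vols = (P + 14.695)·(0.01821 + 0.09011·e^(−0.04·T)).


vols = (19.8 + 14.695)·(0.01821 + 0.09011·e^(−0.04·2.4))

3.4520 volumes


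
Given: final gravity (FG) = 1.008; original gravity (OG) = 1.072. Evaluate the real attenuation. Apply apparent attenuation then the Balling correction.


AA = (OG−FG)/(OG−1)·100;  RA = AA·0.8192
AA = (1.072 − 1.008)/(1.072 − 1)·100 = 88.8889
RA = 88.8889·0.8192

72.8178 %


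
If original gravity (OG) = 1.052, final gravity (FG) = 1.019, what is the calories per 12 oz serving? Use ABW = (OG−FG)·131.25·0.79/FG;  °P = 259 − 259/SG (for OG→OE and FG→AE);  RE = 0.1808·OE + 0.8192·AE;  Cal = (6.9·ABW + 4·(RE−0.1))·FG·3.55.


ABW = (1.052 − 1.019)·131.25·0.79/1.019 = 3.3579
OE = 259 − 259/1.052 = 12.8023 °P
AE = 259 − 259/1.019 = 4.8292 °P
RE = 0.1808·12.8023 + 0.8192·4.8292 = 6.2708 °P
Cal = (6.9·3.3579 + 4·(6.2708−0.1))·1.019·3.55

173.1040 kcal


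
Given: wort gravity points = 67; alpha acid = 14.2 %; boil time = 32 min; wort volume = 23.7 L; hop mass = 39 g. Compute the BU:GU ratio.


U = 1.65·0.000125^(GP/1000)·(1−e^(−0.04t))/4.15;  IBU = (α/100)·m·U·1000/V;  BU:GU = IBU/GP
U = 1.65·0.000125^(67/1000)·(1−e^(−0.04·32))/4.15 = 0.1572
IBU = (14.2/100)·39·0.1572·1000/23.7 = 36.7323
BU:GU = 36.7323/67

0.5482


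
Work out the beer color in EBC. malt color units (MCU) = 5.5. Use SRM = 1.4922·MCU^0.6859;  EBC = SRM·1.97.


SRM = 1.4922·5.5^0.6859 = 4.8044
EBC = 4.8044·1.97

9.4647 EBC


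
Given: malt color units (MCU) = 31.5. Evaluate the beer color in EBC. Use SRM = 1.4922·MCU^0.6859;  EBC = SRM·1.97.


SRM = 1.4922·31.5^0.6859 = 15.9044
EBC = 15.9044·1.97

31.3317 EBC


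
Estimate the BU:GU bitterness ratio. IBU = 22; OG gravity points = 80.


BU:GU = IBU / OG_points
BU:GU = 22 / 80

0.2750


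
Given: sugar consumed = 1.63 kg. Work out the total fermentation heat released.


Q = m_sugar · 590 kJ/kg
Q = 1.63 · 590

961.7000 kJ


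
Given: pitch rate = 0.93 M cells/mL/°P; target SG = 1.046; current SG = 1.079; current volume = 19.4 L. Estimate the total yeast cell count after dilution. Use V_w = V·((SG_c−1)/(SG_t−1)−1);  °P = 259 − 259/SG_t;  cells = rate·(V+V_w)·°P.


V_w = 19.4·((1.079−1)/(1.046−1)−1) = 13.9174
V_final = 19.4 + 13.9174 = 33.3174
°P = 259 − 259/1.046 = 11.3901
cells = 0.93·33.3174·11.3901

352.9229 billion cells


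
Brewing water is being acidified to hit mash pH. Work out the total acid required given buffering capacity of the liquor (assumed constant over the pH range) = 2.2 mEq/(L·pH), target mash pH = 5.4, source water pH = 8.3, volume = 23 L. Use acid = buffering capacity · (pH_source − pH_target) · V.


acid = 2.2 · (8.3 − 5.4) · 23

146.7400 mEq
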